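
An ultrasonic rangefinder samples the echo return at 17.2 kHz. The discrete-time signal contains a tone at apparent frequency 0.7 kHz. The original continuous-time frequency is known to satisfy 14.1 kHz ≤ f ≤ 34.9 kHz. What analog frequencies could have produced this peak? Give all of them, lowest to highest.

Frequencies that alias to 0.7 kHz are k·fs ± 0.7 kHz for integer k ≥ 0.
k=0: 0.7 kHz.
k=1: 16.5 kHz, 17.9 kHz.
k=2: 33.7 kHz, 35.1 kHz.
k=3: 50.9 kHz, 52.3 kHz.
Within [14.1 kHz, 34.9 kHz]: 16.5 kHz, 17.9 kHz, 33.7 kHz.

16.5 kHz, 17.9 kHz, 33.7 kHz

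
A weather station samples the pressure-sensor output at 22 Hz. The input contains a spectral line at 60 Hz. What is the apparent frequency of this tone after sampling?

60 Hz mod fs = 16 Hz.
16 Hz > fs/2 = 11 Hz, folds to fs − 16 Hz = 6 Hz.

6 Hz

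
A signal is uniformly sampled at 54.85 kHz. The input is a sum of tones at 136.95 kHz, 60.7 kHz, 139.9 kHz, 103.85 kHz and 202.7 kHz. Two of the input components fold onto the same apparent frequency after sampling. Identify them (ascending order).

60.7 kHz, 103.85 kHz

fs/2 = 27.425 kHz.
136.95 kHz mod fs = 27.25 kHz.
27.25 kHz ≤ fs/2 = 27.425 kHz, appears at 27.25 kHz.
60.7 kHz mod fs = 5.85 kHz.
5.85 kHz ≤ fs/2 = 27.425 kHz, appears at 5.85 kHz.
139.9 kHz mod fs = 30.2 kHz.
30.2 kHz > fs/2 = 27.425 kHz, folds to fs − 30.2 kHz = 24.65 kHz.
103.85 kHz mod fs = 49 kHz.
49 kHz > fs/2 = 27.425 kHz, folds to fs − 49 kHz = 5.85 kHz.
202.7 kHz mod fs = 38.15 kHz.
38.15 kHz > fs/2 = 27.425 kHz, folds to fs − 38.15 kHz = 16.7 kHz.
60.7 kHz and 103.85 kHz both map to 5.85 kHz.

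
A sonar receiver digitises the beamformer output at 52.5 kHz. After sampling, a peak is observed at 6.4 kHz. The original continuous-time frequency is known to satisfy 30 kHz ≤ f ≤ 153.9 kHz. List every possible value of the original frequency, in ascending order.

46.1 kHz, 58.9 kHz, 98.6 kHz, 111.4 kHz, 151.1 kHz

Frequencies that alias to 6.4 kHz are k·fs ± 6.4 kHz for integer k ≥ 0.
k=0: 6.4 kHz.
k=1: 46.1 kHz, 58.9 kHz.
k=2: 98.6 kHz, 111.4 kHz.
k=3: 151.1 kHz, 163.9 kHz.
k=4: 203.6 kHz, 216.4 kHz.
Within [30 kHz, 153.9 kHz]: 46.1 kHz, 58.9 kHz, 98.6 kHz, 111.4 kHz, 151.1 kHz.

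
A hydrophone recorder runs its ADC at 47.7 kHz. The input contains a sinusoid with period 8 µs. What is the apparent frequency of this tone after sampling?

T = 8 µs → f = 1/T = 125 kHz.
125 kHz mod fs = 29.6 kHz.
29.6 kHz > fs/2 = 23.85 kHz, folds to fs − 29.6 kHz = 18.1 kHz.

18.1 kHz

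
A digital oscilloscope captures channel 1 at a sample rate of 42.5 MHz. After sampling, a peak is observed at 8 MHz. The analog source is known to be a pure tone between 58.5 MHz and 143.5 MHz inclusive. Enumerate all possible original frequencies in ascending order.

Frequencies that alias to 8 MHz are k·fs ± 8 MHz for integer k ≥ 0.
k=0: 8 MHz.
k=1: 34.5 MHz, 50.5 MHz.
k=2: 77 MHz, 93 MHz.
k=3: 119.5 MHz, 135.5 MHz.
k=4: 162 MHz, 178 MHz.
Within [58.5 MHz, 143.5 MHz]: 77 MHz, 93 MHz, 119.5 MHz, 135.5 MHz.

77 MHz, 93 MHz, 119.5 MHz, 135.5 MHz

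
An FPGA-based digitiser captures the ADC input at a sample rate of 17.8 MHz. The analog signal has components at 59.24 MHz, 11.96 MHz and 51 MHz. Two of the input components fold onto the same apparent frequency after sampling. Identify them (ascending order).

11.96 MHz, 59.24 MHz

fs/2 = 8.9 MHz.
59.24 MHz mod fs = 5.84 MHz.
5.84 MHz ≤ fs/2 = 8.9 MHz, appears at 5.84 MHz.
11.96 MHz > fs/2 = 8.9 MHz, folds to fs − 11.96 MHz = 5.84 MHz.
51 MHz mod fs = 15.4 MHz.
15.4 MHz > fs/2 = 8.9 MHz, folds to fs − 15.4 MHz = 2.4 MHz.
11.96 MHz and 59.24 MHz both map to 5.84 MHz.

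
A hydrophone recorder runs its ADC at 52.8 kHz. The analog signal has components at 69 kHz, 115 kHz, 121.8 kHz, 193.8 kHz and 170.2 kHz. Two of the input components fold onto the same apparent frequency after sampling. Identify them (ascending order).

fs/2 = 26.4 kHz.
69 kHz mod fs = 16.2 kHz.
16.2 kHz ≤ fs/2 = 26.4 kHz, appears at 16.2 kHz.
115 kHz mod fs = 9.4 kHz.
9.4 kHz ≤ fs/2 = 26.4 kHz, appears at 9.4 kHz.
121.8 kHz mod fs = 16.2 kHz.
16.2 kHz ≤ fs/2 = 26.4 kHz, appears at 16.2 kHz.
193.8 kHz mod fs = 35.4 kHz.
35.4 kHz > fs/2 = 26.4 kHz, folds to fs − 35.4 kHz = 17.4 kHz.
170.2 kHz mod fs = 11.8 kHz.
11.8 kHz ≤ fs/2 = 26.4 kHz, appears at 11.8 kHz.
69 kHz and 121.8 kHz both map to 16.2 kHz.

69 kHz, 121.8 kHz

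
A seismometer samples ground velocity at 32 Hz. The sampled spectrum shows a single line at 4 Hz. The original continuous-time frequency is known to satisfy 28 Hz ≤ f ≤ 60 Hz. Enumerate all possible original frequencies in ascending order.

28 Hz, 36 Hz, 60 Hz

Frequencies that alias to 4 Hz are k·fs ± 4 Hz for integer k ≥ 0.
k=0: 4 Hz.
k=1: 28 Hz, 36 Hz.
k=2: 60 Hz, 68 Hz.
k=3: 92 Hz, 100 Hz.
Within [28 Hz, 60 Hz]: 28 Hz, 36 Hz, 60 Hz.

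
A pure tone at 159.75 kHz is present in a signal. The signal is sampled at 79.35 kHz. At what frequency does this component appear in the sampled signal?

1.05 kHz

159.75 kHz mod fs = 1.05 kHz.
1.05 kHz ≤ fs/2 = 39.675 kHz, appears at 1.05 kHz.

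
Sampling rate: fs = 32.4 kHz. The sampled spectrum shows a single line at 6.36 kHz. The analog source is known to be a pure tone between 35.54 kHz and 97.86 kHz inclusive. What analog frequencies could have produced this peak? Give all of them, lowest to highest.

38.76 kHz, 58.44 kHz, 71.16 kHz, 90.84 kHz

Frequencies that alias to 6.36 kHz are k·fs ± 6.36 kHz for integer k ≥ 0.
k=0: 6.36 kHz.
k=1: 26.04 kHz, 38.76 kHz.
k=2: 58.44 kHz, 71.16 kHz.
k=3: 90.84 kHz, 103.56 kHz.
k=4: 123.24 kHz, 135.96 kHz.
Within [35.54 kHz, 97.86 kHz]: 38.76 kHz, 58.44 kHz, 71.16 kHz, 90.84 kHz.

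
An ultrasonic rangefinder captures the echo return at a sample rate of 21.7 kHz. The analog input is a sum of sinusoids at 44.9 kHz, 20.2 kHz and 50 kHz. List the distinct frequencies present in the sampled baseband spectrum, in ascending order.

fs/2 = 10.85 kHz.
44.9 kHz mod fs = 1.5 kHz.
1.5 kHz ≤ fs/2 = 10.85 kHz, appears at 1.5 kHz.
20.2 kHz > fs/2 = 10.85 kHz, folds to fs − 20.2 kHz = 1.5 kHz.
50 kHz mod fs = 6.6 kHz.
6.6 kHz ≤ fs/2 = 10.85 kHz, appears at 6.6 kHz.
Distinct values: {1.5 kHz, 6.6 kHz}.

1.5 kHz, 6.6 kHz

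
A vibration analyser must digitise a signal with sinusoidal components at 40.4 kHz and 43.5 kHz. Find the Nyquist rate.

Highest-frequency component: 43.5 kHz.
Nyquist rate = 2 × 43.5 kHz = 87 kHz.

87 kHz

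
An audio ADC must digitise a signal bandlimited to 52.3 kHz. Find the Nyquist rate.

104.6 kHz

Nyquist rate = 2 × 52.3 kHz = 104.6 kHz.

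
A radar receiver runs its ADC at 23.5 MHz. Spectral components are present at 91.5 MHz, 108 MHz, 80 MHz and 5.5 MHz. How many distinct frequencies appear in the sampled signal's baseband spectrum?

fs/2 = 11.75 MHz.
91.5 MHz mod fs = 21 MHz.
21 MHz > fs/2 = 11.75 MHz, folds to fs − 21 MHz = 2.5 MHz.
108 MHz mod fs = 14 MHz.
14 MHz > fs/2 = 11.75 MHz, folds to fs − 14 MHz = 9.5 MHz.
80 MHz mod fs = 9.5 MHz.
9.5 MHz ≤ fs/2 = 11.75 MHz, appears at 9.5 MHz.
5.5 MHz ≤ fs/2 = 11.75 MHz, passes unchanged.
Distinct values: {2.5 MHz, 5.5 MHz, 9.5 MHz} → 3.

3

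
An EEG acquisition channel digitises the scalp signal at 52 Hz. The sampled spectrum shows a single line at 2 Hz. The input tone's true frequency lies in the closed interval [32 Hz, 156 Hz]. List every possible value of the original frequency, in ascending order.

Frequencies that alias to 2 Hz are k·fs ± 2 Hz for integer k ≥ 0.
k=0: 2 Hz.
k=1: 50 Hz, 54 Hz.
k=2: 102 Hz, 106 Hz.
k=3: 154 Hz, 158 Hz.
k=4: 206 Hz, 210 Hz.
Within [32 Hz, 156 Hz]: 50 Hz, 54 Hz, 102 Hz, 106 Hz, 154 Hz.

50 Hz, 54 Hz, 102 Hz, 106 Hz, 154 Hz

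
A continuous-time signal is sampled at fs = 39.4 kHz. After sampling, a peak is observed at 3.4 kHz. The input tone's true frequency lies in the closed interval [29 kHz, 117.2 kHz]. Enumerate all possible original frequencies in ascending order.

36 kHz, 42.8 kHz, 75.4 kHz, 82.2 kHz, 114.8 kHz

Frequencies that alias to 3.4 kHz are k·fs ± 3.4 kHz for integer k ≥ 0.
k=0: 3.4 kHz.
k=1: 36 kHz, 42.8 kHz.
k=2: 75.4 kHz, 82.2 kHz.
k=3: 114.8 kHz, 121.6 kHz.
k=4: 154.2 kHz, 161 kHz.
Within [29 kHz, 117.2 kHz]: 36 kHz, 42.8 kHz, 75.4 kHz, 82.2 kHz, 114.8 kHz.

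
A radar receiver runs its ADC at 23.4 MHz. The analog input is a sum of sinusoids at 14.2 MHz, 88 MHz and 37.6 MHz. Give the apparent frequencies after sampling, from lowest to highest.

5.6 MHz, 9.2 MHz

fs/2 = 11.7 MHz.
14.2 MHz > fs/2 = 11.7 MHz, folds to fs − 14.2 MHz = 9.2 MHz.
88 MHz mod fs = 17.8 MHz.
17.8 MHz > fs/2 = 11.7 MHz, folds to fs − 17.8 MHz = 5.6 MHz.
37.6 MHz mod fs = 14.2 MHz.
14.2 MHz > fs/2 = 11.7 MHz, folds to fs − 14.2 MHz = 9.2 MHz.
Distinct values: {5.6 MHz, 9.2 MHz}.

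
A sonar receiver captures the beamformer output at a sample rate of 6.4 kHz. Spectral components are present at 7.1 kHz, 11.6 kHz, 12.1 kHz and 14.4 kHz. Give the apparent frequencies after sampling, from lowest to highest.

fs/2 = 3.2 kHz.
7.1 kHz mod fs = 0.7 kHz.
0.7 kHz ≤ fs/2 = 3.2 kHz, appears at 0.7 kHz.
11.6 kHz mod fs = 5.2 kHz.
5.2 kHz > fs/2 = 3.2 kHz, folds to fs − 5.2 kHz = 1.2 kHz.
12.1 kHz mod fs = 5.7 kHz.
5.7 kHz > fs/2 = 3.2 kHz, folds to fs − 5.7 kHz = 0.7 kHz.
14.4 kHz mod fs = 1.6 kHz.
1.6 kHz ≤ fs/2 = 3.2 kHz, appears at 1.6 kHz.
Distinct values: {0.7 kHz, 1.2 kHz, 1.6 kHz}.

0.7 kHz, 1.2 kHz, 1.6 kHz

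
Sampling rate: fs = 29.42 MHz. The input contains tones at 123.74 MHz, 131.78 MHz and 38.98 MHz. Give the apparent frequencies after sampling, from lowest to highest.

6.06 MHz, 9.56 MHz, 14.1 MHz

fs/2 = 14.71 MHz.
123.74 MHz mod fs = 6.06 MHz.
6.06 MHz ≤ fs/2 = 14.71 MHz, appears at 6.06 MHz.
131.78 MHz mod fs = 14.1 MHz.
14.1 MHz ≤ fs/2 = 14.71 MHz, appears at 14.1 MHz.
38.98 MHz mod fs = 9.56 MHz.
9.56 MHz ≤ fs/2 = 14.71 MHz, appears at 9.56 MHz.
Distinct values: {6.06 MHz, 9.56 MHz, 14.1 MHz}.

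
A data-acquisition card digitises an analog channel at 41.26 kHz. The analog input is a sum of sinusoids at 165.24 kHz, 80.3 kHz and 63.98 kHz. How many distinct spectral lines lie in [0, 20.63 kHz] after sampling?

fs/2 = 20.63 kHz.
165.24 kHz mod fs = 0.2 kHz.
0.2 kHz ≤ fs/2 = 20.63 kHz, appears at 0.2 kHz.
80.3 kHz mod fs = 39.04 kHz.
39.04 kHz > fs/2 = 20.63 kHz, folds to fs − 39.04 kHz = 2.22 kHz.
63.98 kHz mod fs = 22.72 kHz.
22.72 kHz > fs/2 = 20.63 kHz, folds to fs − 22.72 kHz = 18.54 kHz.
Distinct values: {0.2 kHz, 2.22 kHz, 18.54 kHz} → 3.

3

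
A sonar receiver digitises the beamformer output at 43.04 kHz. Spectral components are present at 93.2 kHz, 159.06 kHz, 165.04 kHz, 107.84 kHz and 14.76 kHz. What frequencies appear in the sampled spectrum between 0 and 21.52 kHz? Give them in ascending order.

fs/2 = 21.52 kHz.
93.2 kHz mod fs = 7.12 kHz.
7.12 kHz ≤ fs/2 = 21.52 kHz, appears at 7.12 kHz.
159.06 kHz mod fs = 29.94 kHz.
29.94 kHz > fs/2 = 21.52 kHz, folds to fs − 29.94 kHz = 13.1 kHz.
165.04 kHz mod fs = 35.92 kHz.
35.92 kHz > fs/2 = 21.52 kHz, folds to fs − 35.92 kHz = 7.12 kHz.
107.84 kHz mod fs = 21.76 kHz.
21.76 kHz > fs/2 = 21.52 kHz, folds to fs − 21.76 kHz = 21.28 kHz.
14.76 kHz ≤ fs/2 = 21.52 kHz, passes unchanged.
Distinct values: {7.12 kHz, 13.1 kHz, 14.76 kHz, 21.28 kHz}.

7.12 kHz, 13.1 kHz, 14.76 kHz, 21.28 kHz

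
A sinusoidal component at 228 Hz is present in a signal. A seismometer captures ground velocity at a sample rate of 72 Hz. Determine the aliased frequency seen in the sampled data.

228 Hz mod fs = 12 Hz.
12 Hz ≤ fs/2 = 36 Hz, appears at 12 Hz.

12 Hz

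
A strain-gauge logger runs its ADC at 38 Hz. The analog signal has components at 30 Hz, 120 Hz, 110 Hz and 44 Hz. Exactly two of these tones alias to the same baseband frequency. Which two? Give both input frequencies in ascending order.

fs/2 = 19 Hz.
30 Hz > fs/2 = 19 Hz, folds to fs − 30 Hz = 8 Hz.
120 Hz mod fs = 6 Hz.
6 Hz ≤ fs/2 = 19 Hz, appears at 6 Hz.
110 Hz mod fs = 34 Hz.
34 Hz > fs/2 = 19 Hz, folds to fs − 34 Hz = 4 Hz.
44 Hz mod fs = 6 Hz.
6 Hz ≤ fs/2 = 19 Hz, appears at 6 Hz.
44 Hz and 120 Hz both map to 6 Hz.

44 Hz, 120 Hz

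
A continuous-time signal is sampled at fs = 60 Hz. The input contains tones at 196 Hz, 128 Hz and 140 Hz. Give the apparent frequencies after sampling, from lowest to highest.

fs/2 = 30 Hz.
196 Hz mod fs = 16 Hz.
16 Hz ≤ fs/2 = 30 Hz, appears at 16 Hz.
128 Hz mod fs = 8 Hz.
8 Hz ≤ fs/2 = 30 Hz, appears at 8 Hz.
140 Hz mod fs = 20 Hz.
20 Hz ≤ fs/2 = 30 Hz, appears at 20 Hz.
Distinct values: {8 Hz, 16 Hz, 20 Hz}.

8 Hz, 16 Hz, 20 Hz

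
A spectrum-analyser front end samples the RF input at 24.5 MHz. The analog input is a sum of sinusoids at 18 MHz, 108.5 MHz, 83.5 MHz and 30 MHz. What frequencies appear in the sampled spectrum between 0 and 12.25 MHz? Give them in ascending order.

5.5 MHz, 6.5 MHz, 10 MHz, 10.5 MHz

fs/2 = 12.25 MHz.
18 MHz > fs/2 = 12.25 MHz, folds to fs − 18 MHz = 6.5 MHz.
108.5 MHz mod fs = 10.5 MHz.
10.5 MHz ≤ fs/2 = 12.25 MHz, appears at 10.5 MHz.
83.5 MHz mod fs = 10 MHz.
10 MHz ≤ fs/2 = 12.25 MHz, appears at 10 MHz.
30 MHz mod fs = 5.5 MHz.
5.5 MHz ≤ fs/2 = 12.25 MHz, appears at 5.5 MHz.
Distinct values: {5.5 MHz, 6.5 MHz, 10 MHz, 10.5 MHz}.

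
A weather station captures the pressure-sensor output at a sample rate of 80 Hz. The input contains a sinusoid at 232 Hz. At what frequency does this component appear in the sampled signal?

232 Hz mod fs = 72 Hz.
72 Hz > fs/2 = 40 Hz, folds to fs − 72 Hz = 8 Hz.

8 Hz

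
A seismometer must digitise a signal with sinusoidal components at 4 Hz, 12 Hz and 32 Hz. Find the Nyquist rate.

64 Hz

Highest-frequency component: 32 Hz.
Nyquist rate = 2 × 32 Hz = 64 Hz.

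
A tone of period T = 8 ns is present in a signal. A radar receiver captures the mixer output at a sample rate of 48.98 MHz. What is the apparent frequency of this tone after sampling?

T = 8 ns → f = 1/T = 125 MHz.
125 MHz mod fs = 27.04 MHz.
27.04 MHz > fs/2 = 24.49 MHz, folds to fs − 27.04 MHz = 21.94 MHz.

21.94 MHz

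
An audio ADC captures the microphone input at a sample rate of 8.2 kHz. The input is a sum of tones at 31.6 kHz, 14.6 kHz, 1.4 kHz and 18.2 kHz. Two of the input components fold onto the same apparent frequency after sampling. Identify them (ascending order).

14.6 kHz, 18.2 kHz

fs/2 = 4.1 kHz.
31.6 kHz mod fs = 7 kHz.
7 kHz > fs/2 = 4.1 kHz, folds to fs − 7 kHz = 1.2 kHz.
14.6 kHz mod fs = 6.4 kHz.
6.4 kHz > fs/2 = 4.1 kHz, folds to fs − 6.4 kHz = 1.8 kHz.
1.4 kHz ≤ fs/2 = 4.1 kHz, passes unchanged.
18.2 kHz mod fs = 1.8 kHz.
1.8 kHz ≤ fs/2 = 4.1 kHz, appears at 1.8 kHz.
14.6 kHz and 18.2 kHz both map to 1.8 kHz.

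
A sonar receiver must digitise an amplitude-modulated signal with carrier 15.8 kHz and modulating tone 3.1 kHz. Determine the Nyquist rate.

AM sidebands sit at fc ± fm = 12.7 kHz and 18.9 kHz.
Highest-frequency component: 18.9 kHz.
Nyquist rate = 2 × 18.9 kHz = 37.8 kHz.

37.8 kHz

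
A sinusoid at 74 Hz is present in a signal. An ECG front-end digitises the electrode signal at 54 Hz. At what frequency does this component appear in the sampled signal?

74 Hz mod fs = 20 Hz.
20 Hz ≤ fs/2 = 27 Hz, appears at 20 Hz.

20 Hz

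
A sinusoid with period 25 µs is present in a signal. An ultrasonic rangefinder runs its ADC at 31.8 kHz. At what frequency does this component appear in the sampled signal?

T = 25 µs → f = 1/T = 40 kHz.
40 kHz mod fs = 8.2 kHz.
8.2 kHz ≤ fs/2 = 15.9 kHz, appears at 8.2 kHz.

8.2 kHz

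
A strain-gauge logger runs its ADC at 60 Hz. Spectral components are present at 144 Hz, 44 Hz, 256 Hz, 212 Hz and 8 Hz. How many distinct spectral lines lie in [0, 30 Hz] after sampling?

fs/2 = 30 Hz.
144 Hz mod fs = 24 Hz.
24 Hz ≤ fs/2 = 30 Hz, appears at 24 Hz.
44 Hz > fs/2 = 30 Hz, folds to fs − 44 Hz = 16 Hz.
256 Hz mod fs = 16 Hz.
16 Hz ≤ fs/2 = 30 Hz, appears at 16 Hz.
212 Hz mod fs = 32 Hz.
32 Hz > fs/2 = 30 Hz, folds to fs − 32 Hz = 28 Hz.
8 Hz ≤ fs/2 = 30 Hz, passes unchanged.
Distinct values: {8 Hz, 16 Hz, 24 Hz, 28 Hz} → 4.

4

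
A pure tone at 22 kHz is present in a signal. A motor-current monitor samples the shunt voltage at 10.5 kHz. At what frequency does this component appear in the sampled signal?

22 kHz mod fs = 1 kHz.
1 kHz ≤ fs/2 = 5.25 kHz, appears at 1 kHz.

1 kHz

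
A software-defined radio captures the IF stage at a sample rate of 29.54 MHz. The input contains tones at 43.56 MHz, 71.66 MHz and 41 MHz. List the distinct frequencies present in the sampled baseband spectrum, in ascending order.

fs/2 = 14.77 MHz.
43.56 MHz mod fs = 14.02 MHz.
14.02 MHz ≤ fs/2 = 14.77 MHz, appears at 14.02 MHz.
71.66 MHz mod fs = 12.58 MHz.
12.58 MHz ≤ fs/2 = 14.77 MHz, appears at 12.58 MHz.
41 MHz mod fs = 11.46 MHz.
11.46 MHz ≤ fs/2 = 14.77 MHz, appears at 11.46 MHz.
Distinct values: {11.46 MHz, 12.58 MHz, 14.02 MHz}.

11.46 MHz, 12.58 MHz, 14.02 MHz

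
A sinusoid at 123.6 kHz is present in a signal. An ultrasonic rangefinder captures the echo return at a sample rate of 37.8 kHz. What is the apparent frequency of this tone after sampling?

10.2 kHz

123.6 kHz mod fs = 10.2 kHz.
10.2 kHz ≤ fs/2 = 18.9 kHz, appears at 10.2 kHz.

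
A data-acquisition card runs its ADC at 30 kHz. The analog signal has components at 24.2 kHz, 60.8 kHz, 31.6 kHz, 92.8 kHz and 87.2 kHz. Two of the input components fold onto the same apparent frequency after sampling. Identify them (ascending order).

fs/2 = 15 kHz.
24.2 kHz > fs/2 = 15 kHz, folds to fs − 24.2 kHz = 5.8 kHz.
60.8 kHz mod fs = 0.8 kHz.
0.8 kHz ≤ fs/2 = 15 kHz, appears at 0.8 kHz.
31.6 kHz mod fs = 1.6 kHz.
1.6 kHz ≤ fs/2 = 15 kHz, appears at 1.6 kHz.
92.8 kHz mod fs = 2.8 kHz.
2.8 kHz ≤ fs/2 = 15 kHz, appears at 2.8 kHz.
87.2 kHz mod fs = 27.2 kHz.
27.2 kHz > fs/2 = 15 kHz, folds to fs − 27.2 kHz = 2.8 kHz.
87.2 kHz and 92.8 kHz both map to 2.8 kHz.

87.2 kHz, 92.8 kHz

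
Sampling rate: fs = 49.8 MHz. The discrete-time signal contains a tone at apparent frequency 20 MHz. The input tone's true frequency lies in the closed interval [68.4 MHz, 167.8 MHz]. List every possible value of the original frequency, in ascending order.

69.8 MHz, 79.6 MHz, 119.6 MHz, 129.4 MHz

Frequencies that alias to 20 MHz are k·fs ± 20 MHz for integer k ≥ 0.
k=0: 20 MHz.
k=1: 29.8 MHz, 69.8 MHz.
k=2: 79.6 MHz, 119.6 MHz.
k=3: 129.4 MHz, 169.4 MHz.
k=4: 179.2 MHz, 219.2 MHz.
Within [68.4 MHz, 167.8 MHz]: 69.8 MHz, 79.6 MHz, 119.6 MHz, 129.4 MHz.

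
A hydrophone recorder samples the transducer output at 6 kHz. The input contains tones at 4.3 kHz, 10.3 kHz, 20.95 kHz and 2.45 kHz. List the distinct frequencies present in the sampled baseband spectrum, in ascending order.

fs/2 = 3 kHz.
4.3 kHz > fs/2 = 3 kHz, folds to fs − 4.3 kHz = 1.7 kHz.
10.3 kHz mod fs = 4.3 kHz.
4.3 kHz > fs/2 = 3 kHz, folds to fs − 4.3 kHz = 1.7 kHz.
20.95 kHz mod fs = 2.95 kHz.
2.95 kHz ≤ fs/2 = 3 kHz, appears at 2.95 kHz.
2.45 kHz ≤ fs/2 = 3 kHz, passes unchanged.
Distinct values: {1.7 kHz, 2.45 kHz, 2.95 kHz}.

1.7 kHz, 2.45 kHz, 2.95 kHz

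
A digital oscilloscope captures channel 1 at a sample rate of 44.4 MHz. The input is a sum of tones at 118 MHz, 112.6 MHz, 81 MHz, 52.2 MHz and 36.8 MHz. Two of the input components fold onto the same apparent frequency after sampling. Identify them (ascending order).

fs/2 = 22.2 MHz.
118 MHz mod fs = 29.2 MHz.
29.2 MHz > fs/2 = 22.2 MHz, folds to fs − 29.2 MHz = 15.2 MHz.
112.6 MHz mod fs = 23.8 MHz.
23.8 MHz > fs/2 = 22.2 MHz, folds to fs − 23.8 MHz = 20.6 MHz.
81 MHz mod fs = 36.6 MHz.
36.6 MHz > fs/2 = 22.2 MHz, folds to fs − 36.6 MHz = 7.8 MHz.
52.2 MHz mod fs = 7.8 MHz.
7.8 MHz ≤ fs/2 = 22.2 MHz, appears at 7.8 MHz.
36.8 MHz > fs/2 = 22.2 MHz, folds to fs − 36.8 MHz = 7.6 MHz.
52.2 MHz and 81 MHz both map to 7.8 MHz.

52.2 MHz, 81 MHz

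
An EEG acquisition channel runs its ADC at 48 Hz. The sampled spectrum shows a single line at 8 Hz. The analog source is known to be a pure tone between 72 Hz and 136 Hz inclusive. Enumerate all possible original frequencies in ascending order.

Frequencies that alias to 8 Hz are k·fs ± 8 Hz for integer k ≥ 0.
k=0: 8 Hz.
k=1: 40 Hz, 56 Hz.
k=2: 88 Hz, 104 Hz.
k=3: 136 Hz, 152 Hz.
k=4: 184 Hz, 200 Hz.
Within [72 Hz, 136 Hz]: 88 Hz, 104 Hz, 136 Hz.

88 Hz, 104 Hz, 136 Hz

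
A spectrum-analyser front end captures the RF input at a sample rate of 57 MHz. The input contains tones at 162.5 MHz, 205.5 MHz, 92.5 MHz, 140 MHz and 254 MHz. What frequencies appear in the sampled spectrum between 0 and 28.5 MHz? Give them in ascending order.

fs/2 = 28.5 MHz.
162.5 MHz mod fs = 48.5 MHz.
48.5 MHz > fs/2 = 28.5 MHz, folds to fs − 48.5 MHz = 8.5 MHz.
205.5 MHz mod fs = 34.5 MHz.
34.5 MHz > fs/2 = 28.5 MHz, folds to fs − 34.5 MHz = 22.5 MHz.
92.5 MHz mod fs = 35.5 MHz.
35.5 MHz > fs/2 = 28.5 MHz, folds to fs − 35.5 MHz = 21.5 MHz.
140 MHz mod fs = 26 MHz.
26 MHz ≤ fs/2 = 28.5 MHz, appears at 26 MHz.
254 MHz mod fs = 26 MHz.
26 MHz ≤ fs/2 = 28.5 MHz, appears at 26 MHz.
Distinct values: {8.5 MHz, 21.5 MHz, 22.5 MHz, 26 MHz}.

8.5 MHz, 21.5 MHz, 22.5 MHz, 26 MHz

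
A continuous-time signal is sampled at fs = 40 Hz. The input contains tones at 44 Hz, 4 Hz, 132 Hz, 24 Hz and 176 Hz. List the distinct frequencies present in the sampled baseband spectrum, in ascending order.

4 Hz, 12 Hz, 16 Hz

fs/2 = 20 Hz.
44 Hz mod fs = 4 Hz.
4 Hz ≤ fs/2 = 20 Hz, appears at 4 Hz.
4 Hz ≤ fs/2 = 20 Hz, passes unchanged.
132 Hz mod fs = 12 Hz.
12 Hz ≤ fs/2 = 20 Hz, appears at 12 Hz.
24 Hz > fs/2 = 20 Hz, folds to fs − 24 Hz = 16 Hz.
176 Hz mod fs = 16 Hz.
16 Hz ≤ fs/2 = 20 Hz, appears at 16 Hz.
Distinct values: {4 Hz, 12 Hz, 16 Hz}.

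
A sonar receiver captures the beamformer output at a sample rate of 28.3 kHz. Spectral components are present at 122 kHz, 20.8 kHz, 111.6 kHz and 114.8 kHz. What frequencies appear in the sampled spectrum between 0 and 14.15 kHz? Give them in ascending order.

1.6 kHz, 7.5 kHz, 8.8 kHz

fs/2 = 14.15 kHz.
122 kHz mod fs = 8.8 kHz.
8.8 kHz ≤ fs/2 = 14.15 kHz, appears at 8.8 kHz.
20.8 kHz > fs/2 = 14.15 kHz, folds to fs − 20.8 kHz = 7.5 kHz.
111.6 kHz mod fs = 26.7 kHz.
26.7 kHz > fs/2 = 14.15 kHz, folds to fs − 26.7 kHz = 1.6 kHz.
114.8 kHz mod fs = 1.6 kHz.
1.6 kHz ≤ fs/2 = 14.15 kHz, appears at 1.6 kHz.
Distinct values: {1.6 kHz, 7.5 kHz, 8.8 kHz}.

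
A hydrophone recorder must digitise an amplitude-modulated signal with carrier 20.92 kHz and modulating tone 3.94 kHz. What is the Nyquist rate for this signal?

49.72 kHz

AM sidebands sit at fc ± fm = 16.98 kHz and 24.86 kHz.
Highest-frequency component: 24.86 kHz.
Nyquist rate = 2 × 24.86 kHz = 49.72 kHz.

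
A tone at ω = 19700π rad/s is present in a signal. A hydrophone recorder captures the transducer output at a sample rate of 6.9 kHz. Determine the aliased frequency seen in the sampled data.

2.95 kHz

ω = 19700π rad/s → f = ω/(2π) = 9850 Hz = 9.85 kHz.
9.85 kHz mod fs = 2.95 kHz.
2.95 kHz ≤ fs/2 = 3.45 kHz, appears at 2.95 kHz.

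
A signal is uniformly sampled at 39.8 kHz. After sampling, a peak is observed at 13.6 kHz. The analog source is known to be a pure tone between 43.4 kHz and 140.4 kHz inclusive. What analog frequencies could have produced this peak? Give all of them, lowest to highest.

53.4 kHz, 66 kHz, 93.2 kHz, 105.8 kHz, 133 kHz

Frequencies that alias to 13.6 kHz are k·fs ± 13.6 kHz for integer k ≥ 0.
k=0: 13.6 kHz.
k=1: 26.2 kHz, 53.4 kHz.
k=2: 66 kHz, 93.2 kHz.
k=3: 105.8 kHz, 133 kHz.
k=4: 145.6 kHz, 172.8 kHz.
Within [43.4 kHz, 140.4 kHz]: 53.4 kHz, 66 kHz, 93.2 kHz, 105.8 kHz, 133 kHz.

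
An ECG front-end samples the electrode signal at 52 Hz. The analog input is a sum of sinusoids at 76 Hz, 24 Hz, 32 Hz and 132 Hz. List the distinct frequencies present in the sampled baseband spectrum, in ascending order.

20 Hz, 24 Hz

fs/2 = 26 Hz.
76 Hz mod fs = 24 Hz.
24 Hz ≤ fs/2 = 26 Hz, appears at 24 Hz.
24 Hz ≤ fs/2 = 26 Hz, passes unchanged.
32 Hz > fs/2 = 26 Hz, folds to fs − 32 Hz = 20 Hz.
132 Hz mod fs = 28 Hz.
28 Hz > fs/2 = 26 Hz, folds to fs − 28 Hz = 24 Hz.
Distinct values: {20 Hz, 24 Hz}.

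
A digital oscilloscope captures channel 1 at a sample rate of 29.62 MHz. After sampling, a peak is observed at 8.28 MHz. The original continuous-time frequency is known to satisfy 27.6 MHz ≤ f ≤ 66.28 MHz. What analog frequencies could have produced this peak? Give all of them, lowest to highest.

Frequencies that alias to 8.28 MHz are k·fs ± 8.28 MHz for integer k ≥ 0.
k=0: 8.28 MHz.
k=1: 21.34 MHz, 37.9 MHz.
k=2: 50.96 MHz, 67.52 MHz.
k=3: 80.58 MHz, 97.14 MHz.
Within [27.6 MHz, 66.28 MHz]: 37.9 MHz, 50.96 MHz.

37.9 MHz, 50.96 MHz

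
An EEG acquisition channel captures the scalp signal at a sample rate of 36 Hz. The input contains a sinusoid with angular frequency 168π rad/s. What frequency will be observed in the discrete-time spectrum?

ω = 168π rad/s → f = ω/(2π) = 84 Hz.
84 Hz mod fs = 12 Hz.
12 Hz ≤ fs/2 = 18 Hz, appears at 12 Hz.

12 Hz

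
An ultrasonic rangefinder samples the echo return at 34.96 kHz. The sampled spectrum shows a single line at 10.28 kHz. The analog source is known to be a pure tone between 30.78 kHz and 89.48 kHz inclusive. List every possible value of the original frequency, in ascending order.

Frequencies that alias to 10.28 kHz are k·fs ± 10.28 kHz for integer k ≥ 0.
k=0: 10.28 kHz.
k=1: 24.68 kHz, 45.24 kHz.
k=2: 59.64 kHz, 80.2 kHz.
k=3: 94.6 kHz, 115.16 kHz.
Within [30.78 kHz, 89.48 kHz]: 45.24 kHz, 59.64 kHz, 80.2 kHz.

45.24 kHz, 59.64 kHz, 80.2 kHz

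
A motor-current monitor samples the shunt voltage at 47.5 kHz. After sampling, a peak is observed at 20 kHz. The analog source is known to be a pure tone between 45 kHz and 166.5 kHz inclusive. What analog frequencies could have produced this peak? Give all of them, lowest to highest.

Frequencies that alias to 20 kHz are k·fs ± 20 kHz for integer k ≥ 0.
k=0: 20 kHz.
k=1: 27.5 kHz, 67.5 kHz.
k=2: 75 kHz, 115 kHz.
k=3: 122.5 kHz, 162.5 kHz.
k=4: 170 kHz, 210 kHz.
Within [45 kHz, 166.5 kHz]: 67.5 kHz, 75 kHz, 115 kHz, 122.5 kHz, 162.5 kHz.

67.5 kHz, 75 kHz, 115 kHz, 122.5 kHz, 162.5 kHz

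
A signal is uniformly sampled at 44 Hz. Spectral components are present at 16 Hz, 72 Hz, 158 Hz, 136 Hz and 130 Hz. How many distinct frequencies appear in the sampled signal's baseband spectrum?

fs/2 = 22 Hz.
16 Hz ≤ fs/2 = 22 Hz, passes unchanged.
72 Hz mod fs = 28 Hz.
28 Hz > fs/2 = 22 Hz, folds to fs − 28 Hz = 16 Hz.
158 Hz mod fs = 26 Hz.
26 Hz > fs/2 = 22 Hz, folds to fs − 26 Hz = 18 Hz.
136 Hz mod fs = 4 Hz.
4 Hz ≤ fs/2 = 22 Hz, appears at 4 Hz.
130 Hz mod fs = 42 Hz.
42 Hz > fs/2 = 22 Hz, folds to fs − 42 Hz = 2 Hz.
Distinct values: {2 Hz, 4 Hz, 16 Hz, 18 Hz} → 4.

4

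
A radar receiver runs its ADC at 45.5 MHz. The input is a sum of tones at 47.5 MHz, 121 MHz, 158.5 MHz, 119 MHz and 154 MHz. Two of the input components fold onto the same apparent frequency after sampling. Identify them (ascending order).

fs/2 = 22.75 MHz.
47.5 MHz mod fs = 2 MHz.
2 MHz ≤ fs/2 = 22.75 MHz, appears at 2 MHz.
121 MHz mod fs = 30 MHz.
30 MHz > fs/2 = 22.75 MHz, folds to fs − 30 MHz = 15.5 MHz.
158.5 MHz mod fs = 22 MHz.
22 MHz ≤ fs/2 = 22.75 MHz, appears at 22 MHz.
119 MHz mod fs = 28 MHz.
28 MHz > fs/2 = 22.75 MHz, folds to fs − 28 MHz = 17.5 MHz.
154 MHz mod fs = 17.5 MHz.
17.5 MHz ≤ fs/2 = 22.75 MHz, appears at 17.5 MHz.
119 MHz and 154 MHz both map to 17.5 MHz.

119 MHz, 154 MHz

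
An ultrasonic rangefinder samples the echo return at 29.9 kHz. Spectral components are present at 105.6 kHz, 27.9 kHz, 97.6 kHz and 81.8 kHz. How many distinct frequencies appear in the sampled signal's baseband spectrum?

3

fs/2 = 14.95 kHz.
105.6 kHz mod fs = 15.9 kHz.
15.9 kHz > fs/2 = 14.95 kHz, folds to fs − 15.9 kHz = 14 kHz.
27.9 kHz > fs/2 = 14.95 kHz, folds to fs − 27.9 kHz = 2 kHz.
97.6 kHz mod fs = 7.9 kHz.
7.9 kHz ≤ fs/2 = 14.95 kHz, appears at 7.9 kHz.
81.8 kHz mod fs = 22 kHz.
22 kHz > fs/2 = 14.95 kHz, folds to fs − 22 kHz = 7.9 kHz.
Distinct values: {2 kHz, 7.9 kHz, 14 kHz} → 3.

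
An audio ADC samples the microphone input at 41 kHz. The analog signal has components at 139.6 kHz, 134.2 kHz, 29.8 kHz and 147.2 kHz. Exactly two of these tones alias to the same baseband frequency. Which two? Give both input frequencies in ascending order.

fs/2 = 20.5 kHz.
139.6 kHz mod fs = 16.6 kHz.
16.6 kHz ≤ fs/2 = 20.5 kHz, appears at 16.6 kHz.
134.2 kHz mod fs = 11.2 kHz.
11.2 kHz ≤ fs/2 = 20.5 kHz, appears at 11.2 kHz.
29.8 kHz > fs/2 = 20.5 kHz, folds to fs − 29.8 kHz = 11.2 kHz.
147.2 kHz mod fs = 24.2 kHz.
24.2 kHz > fs/2 = 20.5 kHz, folds to fs − 24.2 kHz = 16.8 kHz.
29.8 kHz and 134.2 kHz both map to 11.2 kHz.

29.8 kHz, 134.2 kHz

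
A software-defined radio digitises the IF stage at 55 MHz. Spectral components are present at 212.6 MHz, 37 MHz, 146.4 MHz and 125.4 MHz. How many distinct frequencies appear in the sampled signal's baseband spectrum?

fs/2 = 27.5 MHz.
212.6 MHz mod fs = 47.6 MHz.
47.6 MHz > fs/2 = 27.5 MHz, folds to fs − 47.6 MHz = 7.4 MHz.
37 MHz > fs/2 = 27.5 MHz, folds to fs − 37 MHz = 18 MHz.
146.4 MHz mod fs = 36.4 MHz.
36.4 MHz > fs/2 = 27.5 MHz, folds to fs − 36.4 MHz = 18.6 MHz.
125.4 MHz mod fs = 15.4 MHz.
15.4 MHz ≤ fs/2 = 27.5 MHz, appears at 15.4 MHz.
Distinct values: {7.4 MHz, 15.4 MHz, 18 MHz, 18.6 MHz} → 4.

4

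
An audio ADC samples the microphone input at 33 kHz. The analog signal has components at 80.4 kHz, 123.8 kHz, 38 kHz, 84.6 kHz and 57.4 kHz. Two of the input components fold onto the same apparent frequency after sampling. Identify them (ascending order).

fs/2 = 16.5 kHz.
80.4 kHz mod fs = 14.4 kHz.
14.4 kHz ≤ fs/2 = 16.5 kHz, appears at 14.4 kHz.
123.8 kHz mod fs = 24.8 kHz.
24.8 kHz > fs/2 = 16.5 kHz, folds to fs − 24.8 kHz = 8.2 kHz.
38 kHz mod fs = 5 kHz.
5 kHz ≤ fs/2 = 16.5 kHz, appears at 5 kHz.
84.6 kHz mod fs = 18.6 kHz.
18.6 kHz > fs/2 = 16.5 kHz, folds to fs − 18.6 kHz = 14.4 kHz.
57.4 kHz mod fs = 24.4 kHz.
24.4 kHz > fs/2 = 16.5 kHz, folds to fs − 24.4 kHz = 8.6 kHz.
80.4 kHz and 84.6 kHz both map to 14.4 kHz.

80.4 kHz, 84.6 kHz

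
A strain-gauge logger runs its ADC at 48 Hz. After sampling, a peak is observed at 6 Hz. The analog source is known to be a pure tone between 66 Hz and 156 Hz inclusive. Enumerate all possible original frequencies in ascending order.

90 Hz, 102 Hz, 138 Hz, 150 Hz

Frequencies that alias to 6 Hz are k·fs ± 6 Hz for integer k ≥ 0.
k=0: 6 Hz.
k=1: 42 Hz, 54 Hz.
k=2: 90 Hz, 102 Hz.
k=3: 138 Hz, 150 Hz.
k=4: 186 Hz, 198 Hz.
Within [66 Hz, 156 Hz]: 90 Hz, 102 Hz, 138 Hz, 150 Hz.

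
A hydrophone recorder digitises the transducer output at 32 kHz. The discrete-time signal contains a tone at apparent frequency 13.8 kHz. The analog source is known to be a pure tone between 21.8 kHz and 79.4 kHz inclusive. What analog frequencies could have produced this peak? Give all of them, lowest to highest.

45.8 kHz, 50.2 kHz, 77.8 kHz

Frequencies that alias to 13.8 kHz are k·fs ± 13.8 kHz for integer k ≥ 0.
k=0: 13.8 kHz.
k=1: 18.2 kHz, 45.8 kHz.
k=2: 50.2 kHz, 77.8 kHz.
k=3: 82.2 kHz, 109.8 kHz.
Within [21.8 kHz, 79.4 kHz]: 45.8 kHz, 50.2 kHz, 77.8 kHz.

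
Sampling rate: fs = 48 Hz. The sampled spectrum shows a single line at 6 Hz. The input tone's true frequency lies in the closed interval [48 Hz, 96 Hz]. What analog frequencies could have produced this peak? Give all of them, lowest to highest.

54 Hz, 90 Hz

Frequencies that alias to 6 Hz are k·fs ± 6 Hz for integer k ≥ 0.
k=0: 6 Hz.
k=1: 42 Hz, 54 Hz.
k=2: 90 Hz, 102 Hz.
k=3: 138 Hz, 150 Hz.
Within [48 Hz, 96 Hz]: 54 Hz, 90 Hz.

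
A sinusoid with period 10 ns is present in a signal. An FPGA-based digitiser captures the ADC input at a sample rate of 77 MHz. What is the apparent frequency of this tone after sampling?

T = 10 ns → f = 1/T = 100 MHz.
100 MHz mod fs = 23 MHz.
23 MHz ≤ fs/2 = 38.5 MHz, appears at 23 MHz.

23 MHz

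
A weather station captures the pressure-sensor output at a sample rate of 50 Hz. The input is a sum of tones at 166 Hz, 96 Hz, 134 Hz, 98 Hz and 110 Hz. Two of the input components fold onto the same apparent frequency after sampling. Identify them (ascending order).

fs/2 = 25 Hz.
166 Hz mod fs = 16 Hz.
16 Hz ≤ fs/2 = 25 Hz, appears at 16 Hz.
96 Hz mod fs = 46 Hz.
46 Hz > fs/2 = 25 Hz, folds to fs − 46 Hz = 4 Hz.
134 Hz mod fs = 34 Hz.
34 Hz > fs/2 = 25 Hz, folds to fs − 34 Hz = 16 Hz.
98 Hz mod fs = 48 Hz.
48 Hz > fs/2 = 25 Hz, folds to fs − 48 Hz = 2 Hz.
110 Hz mod fs = 10 Hz.
10 Hz ≤ fs/2 = 25 Hz, appears at 10 Hz.
134 Hz and 166 Hz both map to 16 Hz.

134 Hz, 166 Hz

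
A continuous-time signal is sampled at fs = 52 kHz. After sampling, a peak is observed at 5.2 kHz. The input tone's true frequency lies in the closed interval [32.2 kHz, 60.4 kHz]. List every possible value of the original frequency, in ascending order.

Frequencies that alias to 5.2 kHz are k·fs ± 5.2 kHz for integer k ≥ 0.
k=0: 5.2 kHz.
k=1: 46.8 kHz, 57.2 kHz.
k=2: 98.8 kHz, 109.2 kHz.
Within [32.2 kHz, 60.4 kHz]: 46.8 kHz, 57.2 kHz.

46.8 kHz, 57.2 kHz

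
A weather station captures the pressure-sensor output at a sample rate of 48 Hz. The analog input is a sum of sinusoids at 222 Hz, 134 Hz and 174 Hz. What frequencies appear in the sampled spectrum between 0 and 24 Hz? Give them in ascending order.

10 Hz, 18 Hz

fs/2 = 24 Hz.
222 Hz mod fs = 30 Hz.
30 Hz > fs/2 = 24 Hz, folds to fs − 30 Hz = 18 Hz.
134 Hz mod fs = 38 Hz.
38 Hz > fs/2 = 24 Hz, folds to fs − 38 Hz = 10 Hz.
174 Hz mod fs = 30 Hz.
30 Hz > fs/2 = 24 Hz, folds to fs − 30 Hz = 18 Hz.
Distinct values: {10 Hz, 18 Hz}.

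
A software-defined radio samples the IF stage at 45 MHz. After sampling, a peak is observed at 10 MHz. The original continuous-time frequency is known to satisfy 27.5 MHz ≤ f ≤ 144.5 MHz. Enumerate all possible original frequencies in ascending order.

Frequencies that alias to 10 MHz are k·fs ± 10 MHz for integer k ≥ 0.
k=0: 10 MHz.
k=1: 35 MHz, 55 MHz.
k=2: 80 MHz, 100 MHz.
k=3: 125 MHz, 145 MHz.
k=4: 170 MHz, 190 MHz.
Within [27.5 MHz, 144.5 MHz]: 35 MHz, 55 MHz, 80 MHz, 100 MHz, 125 MHz.

35 MHz, 55 MHz, 80 MHz, 100 MHz, 125 MHz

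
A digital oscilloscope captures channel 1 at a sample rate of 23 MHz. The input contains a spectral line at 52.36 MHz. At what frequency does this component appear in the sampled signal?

6.36 MHz

52.36 MHz mod fs = 6.36 MHz.
6.36 MHz ≤ fs/2 = 11.5 MHz, appears at 6.36 MHz.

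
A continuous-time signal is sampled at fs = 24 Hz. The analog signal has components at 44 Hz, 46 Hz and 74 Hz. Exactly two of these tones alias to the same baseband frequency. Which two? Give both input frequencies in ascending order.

fs/2 = 12 Hz.
44 Hz mod fs = 20 Hz.
20 Hz > fs/2 = 12 Hz, folds to fs − 20 Hz = 4 Hz.
46 Hz mod fs = 22 Hz.
22 Hz > fs/2 = 12 Hz, folds to fs − 22 Hz = 2 Hz.
74 Hz mod fs = 2 Hz.
2 Hz ≤ fs/2 = 12 Hz, appears at 2 Hz.
46 Hz and 74 Hz both map to 2 Hz.

46 Hz, 74 Hz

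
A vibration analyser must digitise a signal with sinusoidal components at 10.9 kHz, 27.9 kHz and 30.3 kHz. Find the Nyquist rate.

Highest-frequency component: 30.3 kHz.
Nyquist rate = 2 × 30.3 kHz = 60.6 kHz.

60.6 kHz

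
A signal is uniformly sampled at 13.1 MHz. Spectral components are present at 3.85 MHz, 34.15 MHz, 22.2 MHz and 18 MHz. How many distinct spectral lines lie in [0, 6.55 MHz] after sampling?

fs/2 = 6.55 MHz.
3.85 MHz ≤ fs/2 = 6.55 MHz, passes unchanged.
34.15 MHz mod fs = 7.95 MHz.
7.95 MHz > fs/2 = 6.55 MHz, folds to fs − 7.95 MHz = 5.15 MHz.
22.2 MHz mod fs = 9.1 MHz.
9.1 MHz > fs/2 = 6.55 MHz, folds to fs − 9.1 MHz = 4 MHz.
18 MHz mod fs = 4.9 MHz.
4.9 MHz ≤ fs/2 = 6.55 MHz, appears at 4.9 MHz.
Distinct values: {3.85 MHz, 4 MHz, 4.9 MHz, 5.15 MHz} → 4.

4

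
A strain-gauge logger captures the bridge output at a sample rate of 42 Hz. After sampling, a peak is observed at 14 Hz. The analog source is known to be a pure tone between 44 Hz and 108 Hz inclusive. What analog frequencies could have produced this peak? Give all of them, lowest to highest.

Frequencies that alias to 14 Hz are k·fs ± 14 Hz for integer k ≥ 0.
k=0: 14 Hz.
k=1: 28 Hz, 56 Hz.
k=2: 70 Hz, 98 Hz.
k=3: 112 Hz, 140 Hz.
Within [44 Hz, 108 Hz]: 56 Hz, 70 Hz, 98 Hz.

56 Hz, 70 Hz, 98 Hz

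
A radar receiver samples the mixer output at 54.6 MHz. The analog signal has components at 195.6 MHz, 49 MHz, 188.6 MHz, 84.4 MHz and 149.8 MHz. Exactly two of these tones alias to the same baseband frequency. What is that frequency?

fs/2 = 27.3 MHz.
195.6 MHz mod fs = 31.8 MHz.
31.8 MHz > fs/2 = 27.3 MHz, folds to fs − 31.8 MHz = 22.8 MHz.
49 MHz > fs/2 = 27.3 MHz, folds to fs − 49 MHz = 5.6 MHz.
188.6 MHz mod fs = 24.8 MHz.
24.8 MHz ≤ fs/2 = 27.3 MHz, appears at 24.8 MHz.
84.4 MHz mod fs = 29.8 MHz.
29.8 MHz > fs/2 = 27.3 MHz, folds to fs − 29.8 MHz = 24.8 MHz.
149.8 MHz mod fs = 40.6 MHz.
40.6 MHz > fs/2 = 27.3 MHz, folds to fs − 40.6 MHz = 14 MHz.
84.4 MHz and 188.6 MHz both map to 24.8 MHz.

24.8 MHz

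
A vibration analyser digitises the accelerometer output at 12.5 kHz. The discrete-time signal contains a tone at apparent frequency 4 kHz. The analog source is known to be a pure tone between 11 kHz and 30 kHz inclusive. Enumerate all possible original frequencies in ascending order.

Frequencies that alias to 4 kHz are k·fs ± 4 kHz for integer k ≥ 0.
k=0: 4 kHz.
k=1: 8.5 kHz, 16.5 kHz.
k=2: 21 kHz, 29 kHz.
k=3: 33.5 kHz, 41.5 kHz.
Within [11 kHz, 30 kHz]: 16.5 kHz, 21 kHz, 29 kHz.

16.5 kHz, 21 kHz, 29 kHz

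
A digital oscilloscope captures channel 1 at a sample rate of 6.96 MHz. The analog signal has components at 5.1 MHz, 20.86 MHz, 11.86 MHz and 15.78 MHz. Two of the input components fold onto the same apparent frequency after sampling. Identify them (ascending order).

fs/2 = 3.48 MHz.
5.1 MHz > fs/2 = 3.48 MHz, folds to fs − 5.1 MHz = 1.86 MHz.
20.86 MHz mod fs = 6.94 MHz.
6.94 MHz > fs/2 = 3.48 MHz, folds to fs − 6.94 MHz = 0.02 MHz.
11.86 MHz mod fs = 4.9 MHz.
4.9 MHz > fs/2 = 3.48 MHz, folds to fs − 4.9 MHz = 2.06 MHz.
15.78 MHz mod fs = 1.86 MHz.
1.86 MHz ≤ fs/2 = 3.48 MHz, appears at 1.86 MHz.
5.1 MHz and 15.78 MHz both map to 1.86 MHz.

5.1 MHz, 15.78 MHz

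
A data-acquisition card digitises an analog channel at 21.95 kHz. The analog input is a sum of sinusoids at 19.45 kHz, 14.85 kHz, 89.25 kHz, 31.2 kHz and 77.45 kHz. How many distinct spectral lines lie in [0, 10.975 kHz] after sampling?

fs/2 = 10.975 kHz.
19.45 kHz > fs/2 = 10.975 kHz, folds to fs − 19.45 kHz = 2.5 kHz.
14.85 kHz > fs/2 = 10.975 kHz, folds to fs − 14.85 kHz = 7.1 kHz.
89.25 kHz mod fs = 1.45 kHz.
1.45 kHz ≤ fs/2 = 10.975 kHz, appears at 1.45 kHz.
31.2 kHz mod fs = 9.25 kHz.
9.25 kHz ≤ fs/2 = 10.975 kHz, appears at 9.25 kHz.
77.45 kHz mod fs = 11.6 kHz.
11.6 kHz > fs/2 = 10.975 kHz, folds to fs − 11.6 kHz = 10.35 kHz.
Distinct values: {1.45 kHz, 2.5 kHz, 7.1 kHz, 9.25 kHz, 10.35 kHz} → 5.

5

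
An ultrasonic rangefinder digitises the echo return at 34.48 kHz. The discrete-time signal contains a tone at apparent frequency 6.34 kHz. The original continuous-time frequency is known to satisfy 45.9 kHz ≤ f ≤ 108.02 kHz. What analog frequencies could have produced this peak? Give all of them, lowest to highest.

Frequencies that alias to 6.34 kHz are k·fs ± 6.34 kHz for integer k ≥ 0.
k=0: 6.34 kHz.
k=1: 28.14 kHz, 40.82 kHz.
k=2: 62.62 kHz, 75.3 kHz.
k=3: 97.1 kHz, 109.78 kHz.
k=4: 131.58 kHz, 144.26 kHz.
Within [45.9 kHz, 108.02 kHz]: 62.62 kHz, 75.3 kHz, 97.1 kHz.

62.62 kHz, 75.3 kHz, 97.1 kHz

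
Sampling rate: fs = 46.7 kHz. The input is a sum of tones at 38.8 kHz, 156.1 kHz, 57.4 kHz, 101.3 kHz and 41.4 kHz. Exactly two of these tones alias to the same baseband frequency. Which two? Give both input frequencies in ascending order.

fs/2 = 23.35 kHz.
38.8 kHz > fs/2 = 23.35 kHz, folds to fs − 38.8 kHz = 7.9 kHz.
156.1 kHz mod fs = 16 kHz.
16 kHz ≤ fs/2 = 23.35 kHz, appears at 16 kHz.
57.4 kHz mod fs = 10.7 kHz.
10.7 kHz ≤ fs/2 = 23.35 kHz, appears at 10.7 kHz.
101.3 kHz mod fs = 7.9 kHz.
7.9 kHz ≤ fs/2 = 23.35 kHz, appears at 7.9 kHz.
41.4 kHz > fs/2 = 23.35 kHz, folds to fs − 41.4 kHz = 5.3 kHz.
38.8 kHz and 101.3 kHz both map to 7.9 kHz.

38.8 kHz, 101.3 kHz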